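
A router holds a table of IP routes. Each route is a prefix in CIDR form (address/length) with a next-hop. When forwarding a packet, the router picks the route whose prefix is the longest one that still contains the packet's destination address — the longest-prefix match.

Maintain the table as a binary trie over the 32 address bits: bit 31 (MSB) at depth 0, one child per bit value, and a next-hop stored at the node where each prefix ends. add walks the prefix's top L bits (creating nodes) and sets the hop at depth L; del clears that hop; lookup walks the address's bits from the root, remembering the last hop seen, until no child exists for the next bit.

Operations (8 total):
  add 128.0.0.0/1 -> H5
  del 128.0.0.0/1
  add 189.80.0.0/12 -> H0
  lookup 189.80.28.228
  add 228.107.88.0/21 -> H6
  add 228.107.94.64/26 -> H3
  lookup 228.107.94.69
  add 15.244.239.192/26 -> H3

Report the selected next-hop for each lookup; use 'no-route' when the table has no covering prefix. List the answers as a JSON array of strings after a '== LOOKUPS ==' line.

Trace:
  add 128.0.0.0/1 -> H5 at depth 1
  del 128.0.0.0/1 (clear depth 1)
  add 189.80.0.0/12 -> H0 at depth 12
  ? 189.80.28.228  path d0:-→d1:-→d2:-→d3:-→d4:-→d5:-→d6:-→d7:-→d8:-→d9:-→d10:-→d11:-→d12:H0  best=H0
  add 228.107.88.0/21 -> H6 at depth 21
  add 228.107.94.64/26 -> H3 at depth 26
  ? 228.107.94.69  path d0:-→d1:-→d2:-→d3:-→d4:-→d5:-→d6:-→d7:-→d8:-→d9:-→d10:-→d11:-→d12:-→d13:-→d14:-→d15:-→d16:-→d17:-→d18:-→d19:-→d20:-→d21:H6→d22:-→d23:-→d24:-→d25:-→d26:H3  best=H3
  add 15.244.239.192/26 -> H3 at depth 26

== LOOKUPS ==
["H0","H3"]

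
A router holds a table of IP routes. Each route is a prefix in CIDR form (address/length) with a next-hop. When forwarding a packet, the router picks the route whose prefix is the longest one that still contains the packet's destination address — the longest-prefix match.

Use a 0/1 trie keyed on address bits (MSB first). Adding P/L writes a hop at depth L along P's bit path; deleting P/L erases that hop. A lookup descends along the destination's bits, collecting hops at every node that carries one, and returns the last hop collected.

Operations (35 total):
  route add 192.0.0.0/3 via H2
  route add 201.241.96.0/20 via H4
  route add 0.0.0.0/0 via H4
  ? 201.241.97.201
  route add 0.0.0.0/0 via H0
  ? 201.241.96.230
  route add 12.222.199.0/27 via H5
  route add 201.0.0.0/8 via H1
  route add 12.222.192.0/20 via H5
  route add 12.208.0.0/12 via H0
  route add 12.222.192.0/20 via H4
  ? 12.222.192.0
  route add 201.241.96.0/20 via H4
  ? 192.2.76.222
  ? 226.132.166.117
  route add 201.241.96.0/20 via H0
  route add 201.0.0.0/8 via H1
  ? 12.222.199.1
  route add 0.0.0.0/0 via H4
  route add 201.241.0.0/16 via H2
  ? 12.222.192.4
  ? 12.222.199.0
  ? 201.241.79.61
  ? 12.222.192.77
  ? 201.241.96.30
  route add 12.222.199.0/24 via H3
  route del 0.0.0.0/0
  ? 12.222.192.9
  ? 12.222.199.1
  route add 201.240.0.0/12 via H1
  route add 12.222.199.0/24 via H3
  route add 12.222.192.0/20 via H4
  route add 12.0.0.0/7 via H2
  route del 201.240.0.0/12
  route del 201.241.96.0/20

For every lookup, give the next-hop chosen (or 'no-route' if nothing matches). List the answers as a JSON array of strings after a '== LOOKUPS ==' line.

Apply in order:
  add 192.0.0.0/3 -> H2 at depth 3
  add 201.241.96.0/20 -> H4 at depth 20
  add 0.0.0.0/0 -> H4 at depth 0
  ? 201.241.97.201  path d0:H4→d1:-→d2:-→d3:H2→d4:-→d5:-→d6:-→d7:-→d8:-→d9:-→d10:-→d11:-→d12:-→d13:-→d14:-→d15:-→d16:-→d17:-→d18:-→d19:-→d20:H4  best=H4
  add 0.0.0.0/0 -> H0 at depth 0
  ? 201.241.96.230  path d0:H0→d1:-→d2:-→d3:H2→d4:-→d5:-→d6:-→d7:-→d8:-→d9:-→d10:-→d11:-→d12:-→d13:-→d14:-→d15:-→d16:-→d17:-→d18:-→d19:-→d20:H4  best=H4
  add 12.222.199.0/27 -> H5 at depth 27
  add 201.0.0.0/8 -> H1 at depth 8
  add 12.222.192.0/20 -> H5 at depth 20
  add 12.208.0.0/12 -> H0 at depth 12
  add 12.222.192.0/20 -> H4 at depth 20
  ? 12.222.192.0  path d0:H0→d1:-→d2:-→d3:-→d4:-→d5:-→d6:-→d7:-→d8:-→d9:-→d10:-→d11:-→d12:H0→d13:-→d14:-→d15:-→d16:-→d17:-→d18:-→d19:-→d20:H4→d21:-  best=H4
  add 201.241.96.0/20 -> H4 at depth 20
  ? 192.2.76.222  path d0:H0→d1:-→d2:-→d3:H2→d4:-  best=H2
  ? 226.132.166.117  path d0:H0→d1:-→d2:-  best=H0
  add 201.241.96.0/20 -> H0 at depth 20
  add 201.0.0.0/8 -> H1 at depth 8
  ? 12.222.199.1  path d0:H0→d1:-→d2:-→d3:-→d4:-→d5:-→d6:-→d7:-→d8:-→d9:-→d10:-→d11:-→d12:H0→d13:-→d14:-→d15:-→d16:-→d17:-→d18:-→d19:-→d20:H4→d21:-→d22:-→d23:-→d24:-→d25:-→d26:-→d27:H5  best=H5
  add 0.0.0.0/0 -> H4 at depth 0
  add 201.241.0.0/16 -> H2 at depth 16
  ? 12.222.192.4  path d0:H4→d1:-→d2:-→d3:-→d4:-→d5:-→d6:-→d7:-→d8:-→d9:-→d10:-→d11:-→d12:H0→d13:-→d14:-→d15:-→d16:-→d17:-→d18:-→d19:-→d20:H4→d21:-  best=H4
  ? 12.222.199.0  path d0:H4→d1:-→d2:-→d3:-→d4:-→d5:-→d6:-→d7:-→d8:-→d9:-→d10:-→d11:-→d12:H0→d13:-→d14:-→d15:-→d16:-→d17:-→d18:-→d19:-→d20:H4→d21:-→d22:-→d23:-→d24:-→d25:-→d26:-→d27:H5  best=H5
  ? 201.241.79.61  path d0:H4→d1:-→d2:-→d3:H2→d4:-→d5:-→d6:-→d7:-→d8:H1→d9:-→d10:-→d11:-→d12:-→d13:-→d14:-→d15:-→d16:H2→d17:-→d18:-  best=H2
  ? 12.222.192.77  path d0:H4→d1:-→d2:-→d3:-→d4:-→d5:-→d6:-→d7:-→d8:-→d9:-→d10:-→d11:-→d12:H0→d13:-→d14:-→d15:-→d16:-→d17:-→d18:-→d19:-→d20:H4→d21:-  best=H4
  ? 201.241.96.30  path d0:H4→d1:-→d2:-→d3:H2→d4:-→d5:-→d6:-→d7:-→d8:H1→d9:-→d10:-→d11:-→d12:-→d13:-→d14:-→d15:-→d16:H2→d17:-→d18:-→d19:-→d20:H0  best=H0
  add 12.222.199.0/24 -> H3 at depth 24
  - 0.0.0.0/0 clear@0
  ? 12.222.192.9  path d0:-→d1:-→d2:-→d3:-→d4:-→d5:-→d6:-→d7:-→d8:-→d9:-→d10:-→d11:-→d12:H0→d13:-→d14:-→d15:-→d16:-→d17:-→d18:-→d19:-→d20:H4→d21:-  best=H4
  ? 12.222.199.1  path d0:-→d1:-→d2:-→d3:-→d4:-→d5:-→d6:-→d7:-→d8:-→d9:-→d10:-→d11:-→d12:H0→d13:-→d14:-→d15:-→d16:-→d17:-→d18:-→d19:-→d20:H4→d21:-→d22:-→d23:-→d24:H3→d25:-→d26:-→d27:H5  best=H5
  add 201.240.0.0/12 -> H1 at depth 12
  add 12.222.199.0/24 -> H3 at depth 24
  add 12.222.192.0/20 -> H4 at depth 20
  add 12.0.0.0/7 -> H2 at depth 7
  - 201.240.0.0/12 clear@12
  - 201.241.96.0/20 clear@20

== LOOKUPS ==
["H4","H4","H4","H2","H0","H5","H4","H5","H2","H4","H0","H4","H5"]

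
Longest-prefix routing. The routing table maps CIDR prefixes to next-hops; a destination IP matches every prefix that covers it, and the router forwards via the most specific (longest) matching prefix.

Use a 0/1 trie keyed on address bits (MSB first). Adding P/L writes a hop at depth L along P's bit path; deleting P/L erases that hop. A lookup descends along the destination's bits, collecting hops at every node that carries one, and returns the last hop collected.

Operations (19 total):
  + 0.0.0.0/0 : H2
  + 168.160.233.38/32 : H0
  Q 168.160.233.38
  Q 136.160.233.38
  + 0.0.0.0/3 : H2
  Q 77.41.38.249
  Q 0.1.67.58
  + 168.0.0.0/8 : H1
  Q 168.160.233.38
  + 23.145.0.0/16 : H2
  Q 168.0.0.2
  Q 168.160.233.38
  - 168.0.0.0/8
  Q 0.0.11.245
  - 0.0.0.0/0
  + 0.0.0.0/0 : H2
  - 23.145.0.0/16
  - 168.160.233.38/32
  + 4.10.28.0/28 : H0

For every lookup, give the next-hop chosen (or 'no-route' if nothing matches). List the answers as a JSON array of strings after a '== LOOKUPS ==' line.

Apply in order:
  add 0.0.0.0/0 -> H2 at depth 0
  add 168.160.233.38/32 -> H0 at depth 32
  ? 168.160.233.38  path d0:H2→d1:-→d2:-→d3:-→d4:-→d5:-→d6:-→d7:-→d8:-→d9:-→d10:-→d11:-→d12:-→d13:-→d14:-→d15:-→d16:-→d17:-→d18:-→d19:-→d20:-→d21:-→d22:-→d23:-→d24:-→d25:-→d26:-→d27:-→d28:-→d29:-→d30:-→d31:-→d32:H0  best=H0
  ? 136.160.233.38  path d0:H2→d1:-→d2:-  best=H2
  add 0.0.0.0/3 -> H2 at depth 3
  ? 77.41.38.249  path d0:H2→d1:-  best=H2
  ? 0.1.67.58  path d0:H2→d1:-→d2:-→d3:H2  best=H2
  add 168.0.0.0/8 -> H1 at depth 8
  ? 168.160.233.38  path d0:H2→d1:-→d2:-→d3:-→d4:-→d5:-→d6:-→d7:-→d8:H1→d9:-→d10:-→d11:-→d12:-→d13:-→d14:-→d15:-→d16:-→d17:-→d18:-→d19:-→d20:-→d21:-→d22:-→d23:-→d24:-→d25:-→d26:-→d27:-→d28:-→d29:-→d30:-→d31:-→d32:H0  best=H0
  add 23.145.0.0/16 -> H2 at depth 16
  ? 168.0.0.2  path d0:H2→d1:-→d2:-→d3:-→d4:-→d5:-→d6:-→d7:-→d8:H1  best=H1
  ? 168.160.233.38  path d0:H2→d1:-→d2:-→d3:-→d4:-→d5:-→d6:-→d7:-→d8:H1→d9:-→d10:-→d11:-→d12:-→d13:-→d14:-→d15:-→d16:-→d17:-→d18:-→d19:-→d20:-→d21:-→d22:-→d23:-→d24:-→d25:-→d26:-→d27:-→d28:-→d29:-→d30:-→d31:-→d32:H0  best=H0
  - 168.0.0.0/8 clear@8
  ? 0.0.11.245  path d0:H2→d1:-→d2:-→d3:H2  best=H2
  - 0.0.0.0/0 clear@0
  add 0.0.0.0/0 -> H2 at depth 0
  - 23.145.0.0/16 clear@16
  - 168.160.233.38/32 clear@32
  add 4.10.28.0/28 -> H0 at depth 28

== LOOKUPS ==
["H0","H2","H2","H2","H0","H1","H0","H2"]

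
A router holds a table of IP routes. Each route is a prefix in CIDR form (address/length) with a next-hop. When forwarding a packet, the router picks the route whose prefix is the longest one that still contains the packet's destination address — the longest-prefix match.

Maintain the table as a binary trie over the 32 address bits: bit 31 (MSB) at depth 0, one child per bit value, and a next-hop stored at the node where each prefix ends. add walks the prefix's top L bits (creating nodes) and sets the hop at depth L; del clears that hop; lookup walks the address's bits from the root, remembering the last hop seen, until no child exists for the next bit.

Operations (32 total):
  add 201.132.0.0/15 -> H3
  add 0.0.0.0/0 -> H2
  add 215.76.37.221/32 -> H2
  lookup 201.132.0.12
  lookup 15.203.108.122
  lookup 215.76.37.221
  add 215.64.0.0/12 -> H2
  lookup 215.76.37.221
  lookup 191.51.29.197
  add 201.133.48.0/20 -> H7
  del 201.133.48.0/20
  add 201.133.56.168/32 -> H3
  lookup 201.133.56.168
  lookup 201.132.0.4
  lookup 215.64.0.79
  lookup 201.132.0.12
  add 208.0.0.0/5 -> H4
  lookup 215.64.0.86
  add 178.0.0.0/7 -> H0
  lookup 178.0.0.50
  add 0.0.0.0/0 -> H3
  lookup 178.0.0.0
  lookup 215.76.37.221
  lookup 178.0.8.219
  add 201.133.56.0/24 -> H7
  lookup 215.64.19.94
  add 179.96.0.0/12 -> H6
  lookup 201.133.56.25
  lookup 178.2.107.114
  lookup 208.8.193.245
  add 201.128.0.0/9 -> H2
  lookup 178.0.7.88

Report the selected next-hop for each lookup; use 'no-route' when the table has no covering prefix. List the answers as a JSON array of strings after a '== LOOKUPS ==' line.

Process each operation:
  + 201.132.0.0/15 (H3) depth=15
  + 0.0.0.0/0 (H2) depth=0
  + 215.76.37.221/32 (H2) depth=32
  ? 201.132.0.12  path d0:H2→d1:-→d2:-→d3:-→d4:-→d5:-→d6:-→d7:-→d8:-→d9:-→d10:-→d11:-→d12:-→d13:-→d14:-→d15:H3  best=H3
  ? 15.203.108.122  path d0:H2  best=H2
  ? 215.76.37.221  path d0:H2→d1:-→d2:-→d3:-→d4:-→d5:-→d6:-→d7:-→d8:-→d9:-→d10:-→d11:-→d12:-→d13:-→d14:-→d15:-→d16:-→d17:-→d18:-→d19:-→d20:-→d21:-→d22:-→d23:-→d24:-→d25:-→d26:-→d27:-→d28:-→d29:-→d30:-→d31:-→d32:H2  best=H2
  + 215.64.0.0/12 (H2) depth=12
  ? 215.76.37.221  path d0:H2→d1:-→d2:-→d3:-→d4:-→d5:-→d6:-→d7:-→d8:-→d9:-→d10:-→d11:-→d12:H2→d13:-→d14:-→d15:-→d16:-→d17:-→d18:-→d19:-→d20:-→d21:-→d22:-→d23:-→d24:-→d25:-→d26:-→d27:-→d28:-→d29:-→d30:-→d31:-→d32:H2  best=H2
  ? 191.51.29.197  path d0:H2→d1:-  best=H2
  + 201.133.48.0/20 (H7) depth=20
  del 201.133.48.0/20 (clear depth 20)
  + 201.133.56.168/32 (H3) depth=32
  ? 201.133.56.168  path d0:H2→d1:-→d2:-→d3:-→d4:-→d5:-→d6:-→d7:-→d8:-→d9:-→d10:-→d11:-→d12:-→d13:-→d14:-→d15:H3→d16:-→d17:-→d18:-→d19:-→d20:-→d21:-→d22:-→d23:-→d24:-→d25:-→d26:-→d27:-→d28:-→d29:-→d30:-→d31:-→d32:H3  best=H3
  ? 201.132.0.4  path d0:H2→d1:-→d2:-→d3:-→d4:-→d5:-→d6:-→d7:-→d8:-→d9:-→d10:-→d11:-→d12:-→d13:-→d14:-→d15:H3  best=H3
  ? 215.64.0.79  path d0:H2→d1:-→d2:-→d3:-→d4:-→d5:-→d6:-→d7:-→d8:-→d9:-→d10:-→d11:-→d12:H2  best=H2
  ? 201.132.0.12  path d0:H2→d1:-→d2:-→d3:-→d4:-→d5:-→d6:-→d7:-→d8:-→d9:-→d10:-→d11:-→d12:-→d13:-→d14:-→d15:H3  best=H3
  + 208.0.0.0/5 (H4) depth=5
  ? 215.64.0.86  path d0:H2→d1:-→d2:-→d3:-→d4:-→d5:H4→d6:-→d7:-→d8:-→d9:-→d10:-→d11:-→d12:H2  best=H2
  + 178.0.0.0/7 (H0) depth=7
  ? 178.0.0.50  path d0:H2→d1:-→d2:-→d3:-→d4:-→d5:-→d6:-→d7:H0  best=H0
  + 0.0.0.0/0 (H3) depth=0
  ? 178.0.0.0  path d0:H3→d1:-→d2:-→d3:-→d4:-→d5:-→d6:-→d7:H0  best=H0
  ? 215.76.37.221  path d0:H3→d1:-→d2:-→d3:-→d4:-→d5:H4→d6:-→d7:-→d8:-→d9:-→d10:-→d11:-→d12:H2→d13:-→d14:-→d15:-→d16:-→d17:-→d18:-→d19:-→d20:-→d21:-→d22:-→d23:-→d24:-→d25:-→d26:-→d27:-→d28:-→d29:-→d30:-→d31:-→d32:H2  best=H2
  ? 178.0.8.219  path d0:H3→d1:-→d2:-→d3:-→d4:-→d5:-→d6:-→d7:H0  best=H0
  + 201.133.56.0/24 (H7) depth=24
  ? 215.64.19.94  path d0:H3→d1:-→d2:-→d3:-→d4:-→d5:H4→d6:-→d7:-→d8:-→d9:-→d10:-→d11:-→d12:H2  best=H2
  + 179.96.0.0/12 (H6) depth=12
  ? 201.133.56.25  path d0:H3→d1:-→d2:-→d3:-→d4:-→d5:-→d6:-→d7:-→d8:-→d9:-→d10:-→d11:-→d12:-→d13:-→d14:-→d15:H3→d16:-→d17:-→d18:-→d19:-→d20:-→d21:-→d22:-→d23:-→d24:H7  best=H7
  ? 178.2.107.114  path d0:H3→d1:-→d2:-→d3:-→d4:-→d5:-→d6:-→d7:H0  best=H0
  ? 208.8.193.245  path d0:H3→d1:-→d2:-→d3:-→d4:-→d5:H4  best=H4
  + 201.128.0.0/9 (H2) depth=9
  ? 178.0.7.88  path d0:H3→d1:-→d2:-→d3:-→d4:-→d5:-→d6:-→d7:H0  best=H0

== LOOKUPS ==
["H3","H2","H2","H2","H2","H3","H3","H2","H3","H2","H0","H0","H2","H0","H2","H7","H0","H4","H0"]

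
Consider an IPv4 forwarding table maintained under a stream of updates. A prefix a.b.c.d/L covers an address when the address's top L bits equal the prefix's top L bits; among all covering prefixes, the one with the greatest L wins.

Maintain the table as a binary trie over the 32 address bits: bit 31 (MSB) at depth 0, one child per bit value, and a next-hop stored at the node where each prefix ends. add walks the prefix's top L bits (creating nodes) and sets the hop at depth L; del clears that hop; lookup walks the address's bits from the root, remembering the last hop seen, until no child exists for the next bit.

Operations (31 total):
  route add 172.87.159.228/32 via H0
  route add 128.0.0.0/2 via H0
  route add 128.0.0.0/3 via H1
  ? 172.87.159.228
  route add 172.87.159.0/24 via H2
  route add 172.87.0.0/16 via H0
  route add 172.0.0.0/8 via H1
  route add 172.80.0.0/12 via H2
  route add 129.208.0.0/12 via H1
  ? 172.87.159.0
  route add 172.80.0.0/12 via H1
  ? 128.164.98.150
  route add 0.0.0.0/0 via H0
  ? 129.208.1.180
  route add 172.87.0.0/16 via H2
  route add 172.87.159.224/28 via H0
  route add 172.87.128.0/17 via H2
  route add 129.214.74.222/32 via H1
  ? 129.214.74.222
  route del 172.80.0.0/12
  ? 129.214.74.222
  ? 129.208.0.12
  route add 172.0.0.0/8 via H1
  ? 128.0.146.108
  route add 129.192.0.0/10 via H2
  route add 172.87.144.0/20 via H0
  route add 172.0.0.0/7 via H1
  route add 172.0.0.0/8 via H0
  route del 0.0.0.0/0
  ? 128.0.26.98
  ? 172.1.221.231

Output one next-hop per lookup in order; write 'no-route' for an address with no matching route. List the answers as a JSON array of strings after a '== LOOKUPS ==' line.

Apply in order:
  + 172.87.159.228/32 (H0) depth=32
  + 128.0.0.0/2 (H0) depth=2
  + 128.0.0.0/3 (H1) depth=3
  lookup 172.87.159.228: bits 10101100010101111001111111100100 walk d0:-→d1:-→d2:H0→d3:-→d4:-→d5:-→d6:-→d7:-→d8:-→d9:-→d10:-→d11:-→d12:-→d13:-→d14:-→d15:-→d16:-→d17:-→d18:-→d19:-→d20:-→d21:-→d22:-→d23:-→d24:-→d25:-→d26:-→d27:-→d28:-→d29:-→d30:-→d31:-→d32:H0 -> H0
  + 172.87.159.0/24 (H2) depth=24
  + 172.87.0.0/16 (H0) depth=16
  + 172.0.0.0/8 (H1) depth=8
  + 172.80.0.0/12 (H2) depth=12
  + 129.208.0.0/12 (H1) depth=12
  lookup 172.87.159.0: bits 101011000101011110011111 walk d0:-→d1:-→d2:H0→d3:-→d4:-→d5:-→d6:-→d7:-→d8:H1→d9:-→d10:-→d11:-→d12:H2→d13:-→d14:-→d15:-→d16:H0→d17:-→d18:-→d19:-→d20:-→d21:-→d22:-→d23:-→d24:H2 -> H2
  + 172.80.0.0/12 (H1) depth=12
  lookup 128.164.98.150: bits 1000000 walk d0:-→d1:-→d2:H0→d3:H1→d4:-→d5:-→d6:-→d7:- -> H1
  + 0.0.0.0/0 (H0) depth=0
  lookup 129.208.1.180: bits 100000011101 walk d0:H0→d1:-→d2:H0→d3:H1→d4:-→d5:-→d6:-→d7:-→d8:-→d9:-→d10:-→d11:-→d12:H1 -> H1
  + 172.87.0.0/16 (H2) depth=16
  + 172.87.159.224/28 (H0) depth=28
  + 172.87.128.0/17 (H2) depth=17
  + 129.214.74.222/32 (H1) depth=32
  lookup 129.214.74.222: bits 10000001110101100100101011011110 walk d0:H0→d1:-→d2:H0→d3:H1→d4:-→d5:-→d6:-→d7:-→d8:-→d9:-→d10:-→d11:-→d12:H1→d13:-→d14:-→d15:-→d16:-→d17:-→d18:-→d19:-→d20:-→d21:-→d22:-→d23:-→d24:-→d25:-→d26:-→d27:-→d28:-→d29:-→d30:-→d31:-→d32:H1 -> H1
  del 172.80.0.0/12 (clear depth 12)
  lookup 129.214.74.222: bits 10000001110101100100101011011110 walk d0:H0→d1:-→d2:H0→d3:H1→d4:-→d5:-→d6:-→d7:-→d8:-→d9:-→d10:-→d11:-→d12:H1→d13:-→d14:-→d15:-→d16:-→d17:-→d18:-→d19:-→d20:-→d21:-→d22:-→d23:-→d24:-→d25:-→d26:-→d27:-→d28:-→d29:-→d30:-→d31:-→d32:H1 -> H1
  lookup 129.208.0.12: bits 1000000111010 walk d0:H0→d1:-→d2:H0→d3:H1→d4:-→d5:-→d6:-→d7:-→d8:-→d9:-→d10:-→d11:-→d12:H1→d13:- -> H1
  + 172.0.0.0/8 (H1) depth=8
  lookup 128.0.146.108: bits 1000000 walk d0:H0→d1:-→d2:H0→d3:H1→d4:-→d5:-→d6:-→d7:- -> H1
  + 129.192.0.0/10 (H2) depth=10
  + 172.87.144.0/20 (H0) depth=20
  + 172.0.0.0/7 (H1) depth=7
  + 172.0.0.0/8 (H0) depth=8
  del 0.0.0.0/0 (clear depth 0)
  lookup 128.0.26.98: bits 1000000 walk d0:-→d1:-→d2:H0→d3:H1→d4:-→d5:-→d6:-→d7:- -> H1
  lookup 172.1.221.231: bits 101011000 walk d0:-→d1:-→d2:H0→d3:-→d4:-→d5:-→d6:-→d7:H1→d8:H0→d9:- -> H0

== LOOKUPS ==
["H0","H2","H1","H1","H1","H1","H1","H1","H1","H0"]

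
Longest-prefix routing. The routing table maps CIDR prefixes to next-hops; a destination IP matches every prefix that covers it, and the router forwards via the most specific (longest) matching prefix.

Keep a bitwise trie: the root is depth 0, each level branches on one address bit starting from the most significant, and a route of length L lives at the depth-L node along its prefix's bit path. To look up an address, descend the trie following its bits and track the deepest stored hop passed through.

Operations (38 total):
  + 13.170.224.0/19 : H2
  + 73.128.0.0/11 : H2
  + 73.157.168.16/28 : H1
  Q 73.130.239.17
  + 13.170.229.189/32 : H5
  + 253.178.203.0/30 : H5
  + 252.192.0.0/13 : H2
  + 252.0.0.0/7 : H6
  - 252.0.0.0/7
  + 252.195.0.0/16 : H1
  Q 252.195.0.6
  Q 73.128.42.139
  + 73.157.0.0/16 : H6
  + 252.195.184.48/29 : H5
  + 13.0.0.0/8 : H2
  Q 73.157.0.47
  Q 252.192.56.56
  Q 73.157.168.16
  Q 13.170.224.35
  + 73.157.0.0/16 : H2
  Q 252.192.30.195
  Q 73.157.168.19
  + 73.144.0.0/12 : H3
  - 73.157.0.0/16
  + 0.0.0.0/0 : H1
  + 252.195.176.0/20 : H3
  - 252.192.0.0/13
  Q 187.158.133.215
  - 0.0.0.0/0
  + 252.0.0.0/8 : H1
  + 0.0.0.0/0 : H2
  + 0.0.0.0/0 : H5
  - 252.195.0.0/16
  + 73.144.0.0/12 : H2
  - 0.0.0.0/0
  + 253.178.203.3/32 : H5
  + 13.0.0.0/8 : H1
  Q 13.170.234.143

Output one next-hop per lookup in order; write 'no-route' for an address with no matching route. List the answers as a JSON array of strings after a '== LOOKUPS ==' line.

Trace:
  + 13.170.224.0/19 (H2) depth=19
  + 73.128.0.0/11 (H2) depth=11
  + 73.157.168.16/28 (H1) depth=28
  Q 73.130.239.17: descend 01001001100 ; hops seen [H2] ; pick H2
  + 13.170.229.189/32 (H5) depth=32
  + 253.178.203.0/30 (H5) depth=30
  + 252.192.0.0/13 (H2) depth=13
  + 252.0.0.0/7 (H6) depth=7
  - 252.0.0.0/7 clear@7
  + 252.195.0.0/16 (H1) depth=16
  Q 252.195.0.6: descend 1111110011000011 ; hops seen [H2,H1] ; pick H1
  Q 73.128.42.139: descend 01001001100 ; hops seen [H2] ; pick H2
  + 73.157.0.0/16 (H6) depth=16
  + 252.195.184.48/29 (H5) depth=29
  + 13.0.0.0/8 (H2) depth=8
  Q 73.157.0.47: descend 0100100110011101 ; hops seen [H2,H6] ; pick H6
  Q 252.192.56.56: descend 11111100110000 ; hops seen [H2] ; pick H2
  Q 73.157.168.16: descend 0100100110011101101010000001 ; hops seen [H2,H6,H1] ; pick H1
  Q 13.170.224.35: descend 000011011010101011100 ; hops seen [H2,H2] ; pick H2
  + 73.157.0.0/16 (H2) depth=16
  Q 252.192.30.195: descend 11111100110000 ; hops seen [H2] ; pick H2
  Q 73.157.168.19: descend 0100100110011101101010000001 ; hops seen [H2,H2,H1] ; pick H1
  + 73.144.0.0/12 (H3) depth=12
  - 73.157.0.0/16 clear@16
  + 0.0.0.0/0 (H1) depth=0
  + 252.195.176.0/20 (H3) depth=20
  - 252.192.0.0/13 clear@13
  Q 187.158.133.215: descend 1 ; hops seen [H1] ; pick H1
  - 0.0.0.0/0 clear@0
  + 252.0.0.0/8 (H1) depth=8
  + 0.0.0.0/0 (H2) depth=0
  + 0.0.0.0/0 (H5) depth=0
  - 252.195.0.0/16 clear@16
  + 73.144.0.0/12 (H2) depth=12
  - 0.0.0.0/0 clear@0
  + 253.178.203.3/32 (H5) depth=32
  + 13.0.0.0/8 (H1) depth=8
  Q 13.170.234.143: descend 00001101101010101110 ; hops seen [H1,H2] ; pick H2

== LOOKUPS ==
["H2","H1","H2","H6","H2","H1","H2","H2","H1","H1","H2"]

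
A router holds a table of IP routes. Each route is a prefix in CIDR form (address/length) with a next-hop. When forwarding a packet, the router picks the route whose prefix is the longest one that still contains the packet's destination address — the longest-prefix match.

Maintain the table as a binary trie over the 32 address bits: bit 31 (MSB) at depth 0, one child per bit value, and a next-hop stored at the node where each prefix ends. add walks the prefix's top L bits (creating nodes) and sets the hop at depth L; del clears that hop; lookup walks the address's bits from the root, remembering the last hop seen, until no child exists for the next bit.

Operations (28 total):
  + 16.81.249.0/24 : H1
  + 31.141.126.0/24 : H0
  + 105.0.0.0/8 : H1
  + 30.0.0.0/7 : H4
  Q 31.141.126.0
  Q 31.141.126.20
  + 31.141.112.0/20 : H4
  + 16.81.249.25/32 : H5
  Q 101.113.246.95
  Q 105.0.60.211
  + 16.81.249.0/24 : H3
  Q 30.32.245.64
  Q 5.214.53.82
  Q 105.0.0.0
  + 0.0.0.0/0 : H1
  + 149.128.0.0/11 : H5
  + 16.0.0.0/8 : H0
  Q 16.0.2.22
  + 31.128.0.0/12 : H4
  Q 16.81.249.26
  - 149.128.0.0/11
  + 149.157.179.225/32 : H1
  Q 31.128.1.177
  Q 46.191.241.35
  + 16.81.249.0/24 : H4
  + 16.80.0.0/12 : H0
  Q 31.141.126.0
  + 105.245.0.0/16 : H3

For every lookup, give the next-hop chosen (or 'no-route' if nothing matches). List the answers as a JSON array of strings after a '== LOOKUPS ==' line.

Trace:
  + 16.81.249.0/24 (H1) depth=24
  + 31.141.126.0/24 (H0) depth=24
  + 105.0.0.0/8 (H1) depth=8
  + 30.0.0.0/7 (H4) depth=7
  ? 31.141.126.0  path d0:-→d1:-→d2:-→d3:-→d4:-→d5:-→d6:-→d7:H4→d8:-→d9:-→d10:-→d11:-→d12:-→d13:-→d14:-→d15:-→d16:-→d17:-→d18:-→d19:-→d20:-→d21:-→d22:-→d23:-→d24:H0  best=H0
  ? 31.141.126.20  path d0:-→d1:-→d2:-→d3:-→d4:-→d5:-→d6:-→d7:H4→d8:-→d9:-→d10:-→d11:-→d12:-→d13:-→d14:-→d15:-→d16:-→d17:-→d18:-→d19:-→d20:-→d21:-→d22:-→d23:-→d24:H0  best=H0
  + 31.141.112.0/20 (H4) depth=20
  + 16.81.249.25/32 (H5) depth=32
  ? 101.113.246.95  path d0:-→d1:-→d2:-→d3:-→d4:-  best=no-route
  ? 105.0.60.211  path d0:-→d1:-→d2:-→d3:-→d4:-→d5:-→d6:-→d7:-→d8:H1  best=H1
  + 16.81.249.0/24 (H3) depth=24
  ? 30.32.245.64  path d0:-→d1:-→d2:-→d3:-→d4:-→d5:-→d6:-→d7:H4  best=H4
  ? 5.214.53.82  path d0:-→d1:-→d2:-→d3:-  best=no-route
  ? 105.0.0.0  path d0:-→d1:-→d2:-→d3:-→d4:-→d5:-→d6:-→d7:-→d8:H1  best=H1
  + 0.0.0.0/0 (H1) depth=0
  + 149.128.0.0/11 (H5) depth=11
  + 16.0.0.0/8 (H0) depth=8
  ? 16.0.2.22  path d0:H1→d1:-→d2:-→d3:-→d4:-→d5:-→d6:-→d7:-→d8:H0→d9:-  best=H0
  + 31.128.0.0/12 (H4) depth=12
  ? 16.81.249.26  path d0:H1→d1:-→d2:-→d3:-→d4:-→d5:-→d6:-→d7:-→d8:H0→d9:-→d10:-→d11:-→d12:-→d13:-→d14:-→d15:-→d16:-→d17:-→d18:-→d19:-→d20:-→d21:-→d22:-→d23:-→d24:H3→d25:-→d26:-→d27:-→d28:-→d29:-→d30:-  best=H3
  del 149.128.0.0/11 (clear depth 11)
  + 149.157.179.225/32 (H1) depth=32
  ? 31.128.1.177  path d0:H1→d1:-→d2:-→d3:-→d4:-→d5:-→d6:-→d7:H4→d8:-→d9:-→d10:-→d11:-→d12:H4  best=H4
  ? 46.191.241.35  path d0:H1→d1:-→d2:-  best=H1
  + 16.81.249.0/24 (H4) depth=24
  + 16.80.0.0/12 (H0) depth=12
  ? 31.141.126.0  path d0:H1→d1:-→d2:-→d3:-→d4:-→d5:-→d6:-→d7:H4→d8:-→d9:-→d10:-→d11:-→d12:H4→d13:-→d14:-→d15:-→d16:-→d17:-→d18:-→d19:-→d20:H4→d21:-→d22:-→d23:-→d24:H0  best=H0
  + 105.245.0.0/16 (H3) depth=16

== LOOKUPS ==
["H0","H0","no-route","H1","H4","no-route","H1","H0","H3","H4","H1","H0"]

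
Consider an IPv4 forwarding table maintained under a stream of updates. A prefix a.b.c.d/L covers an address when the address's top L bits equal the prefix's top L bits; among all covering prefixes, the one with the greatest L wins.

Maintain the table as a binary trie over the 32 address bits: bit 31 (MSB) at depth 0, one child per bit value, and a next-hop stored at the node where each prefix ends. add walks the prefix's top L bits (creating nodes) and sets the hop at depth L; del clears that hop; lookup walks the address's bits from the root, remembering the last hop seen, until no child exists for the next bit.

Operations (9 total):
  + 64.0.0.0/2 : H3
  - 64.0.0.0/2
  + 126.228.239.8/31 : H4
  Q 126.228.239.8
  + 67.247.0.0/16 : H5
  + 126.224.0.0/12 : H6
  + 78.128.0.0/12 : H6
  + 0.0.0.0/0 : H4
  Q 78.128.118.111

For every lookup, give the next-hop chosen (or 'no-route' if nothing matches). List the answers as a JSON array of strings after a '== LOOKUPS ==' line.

Trace:
  + 64.0.0.0/2 (H3) depth=2
  del 64.0.0.0/2 (clear depth 2)
  + 126.228.239.8/31 (H4) depth=31
  ? 126.228.239.8  path d0:-→d1:-→d2:-→d3:-→d4:-→d5:-→d6:-→d7:-→d8:-→d9:-→d10:-→d11:-→d12:-→d13:-→d14:-→d15:-→d16:-→d17:-→d18:-→d19:-→d20:-→d21:-→d22:-→d23:-→d24:-→d25:-→d26:-→d27:-→d28:-→d29:-→d30:-→d31:H4  best=H4
  + 67.247.0.0/16 (H5) depth=16
  + 126.224.0.0/12 (H6) depth=12
  + 78.128.0.0/12 (H6) depth=12
  + 0.0.0.0/0 (H4) depth=0
  ? 78.128.118.111  path d0:H4→d1:-→d2:-→d3:-→d4:-→d5:-→d6:-→d7:-→d8:-→d9:-→d10:-→d11:-→d12:H6  best=H6

== LOOKUPS ==
["H4","H6"]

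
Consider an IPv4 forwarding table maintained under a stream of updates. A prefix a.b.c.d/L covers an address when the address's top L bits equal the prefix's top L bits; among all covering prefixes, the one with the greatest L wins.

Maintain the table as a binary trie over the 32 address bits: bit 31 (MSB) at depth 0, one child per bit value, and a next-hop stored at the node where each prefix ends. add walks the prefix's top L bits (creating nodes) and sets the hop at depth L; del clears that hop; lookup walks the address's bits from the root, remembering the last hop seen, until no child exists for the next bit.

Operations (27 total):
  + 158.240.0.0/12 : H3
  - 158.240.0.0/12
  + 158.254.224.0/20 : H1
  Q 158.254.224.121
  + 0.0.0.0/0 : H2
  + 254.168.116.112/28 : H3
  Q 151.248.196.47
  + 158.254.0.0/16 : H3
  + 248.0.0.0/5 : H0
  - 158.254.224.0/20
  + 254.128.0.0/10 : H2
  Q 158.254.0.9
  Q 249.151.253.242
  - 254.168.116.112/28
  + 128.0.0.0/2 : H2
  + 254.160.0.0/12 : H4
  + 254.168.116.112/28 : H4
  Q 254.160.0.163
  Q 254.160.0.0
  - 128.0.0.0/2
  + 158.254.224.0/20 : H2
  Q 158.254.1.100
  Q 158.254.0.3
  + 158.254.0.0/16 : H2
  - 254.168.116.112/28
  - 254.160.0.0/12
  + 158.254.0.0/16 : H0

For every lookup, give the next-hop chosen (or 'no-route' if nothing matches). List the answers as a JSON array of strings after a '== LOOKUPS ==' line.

Process each operation:
  + 158.240.0.0/12 (H3) depth=12
  - 158.240.0.0/12 clear@12
  + 158.254.224.0/20 (H1) depth=20
  ? 158.254.224.121  path d0:-→d1:-→d2:-→d3:-→d4:-→d5:-→d6:-→d7:-→d8:-→d9:-→d10:-→d11:-→d12:-→d13:-→d14:-→d15:-→d16:-→d17:-→d18:-→d19:-→d20:H1  best=H1
  + 0.0.0.0/0 (H2) depth=0
  + 254.168.116.112/28 (H3) depth=28
  ? 151.248.196.47  path d0:H2→d1:-→d2:-→d3:-→d4:-  best=H2
  + 158.254.0.0/16 (H3) depth=16
  + 248.0.0.0/5 (H0) depth=5
  - 158.254.224.0/20 clear@20
  + 254.128.0.0/10 (H2) depth=10
  ? 158.254.0.9  path d0:H2→d1:-→d2:-→d3:-→d4:-→d5:-→d6:-→d7:-→d8:-→d9:-→d10:-→d11:-→d12:-→d13:-→d14:-→d15:-→d16:H3  best=H3
  ? 249.151.253.242  path d0:H2→d1:-→d2:-→d3:-→d4:-→d5:H0  best=H0
  - 254.168.116.112/28 clear@28
  + 128.0.0.0/2 (H2) depth=2
  + 254.160.0.0/12 (H4) depth=12
  + 254.168.116.112/28 (H4) depth=28
  ? 254.160.0.163  path d0:H2→d1:-→d2:-→d3:-→d4:-→d5:H0→d6:-→d7:-→d8:-→d9:-→d10:H2→d11:-→d12:H4  best=H4
  ? 254.160.0.0  path d0:H2→d1:-→d2:-→d3:-→d4:-→d5:H0→d6:-→d7:-→d8:-→d9:-→d10:H2→d11:-→d12:H4  best=H4
  - 128.0.0.0/2 clear@2
  + 158.254.224.0/20 (H2) depth=20
  ? 158.254.1.100  path d0:H2→d1:-→d2:-→d3:-→d4:-→d5:-→d6:-→d7:-→d8:-→d9:-→d10:-→d11:-→d12:-→d13:-→d14:-→d15:-→d16:H3  best=H3
  ? 158.254.0.3  path d0:H2→d1:-→d2:-→d3:-→d4:-→d5:-→d6:-→d7:-→d8:-→d9:-→d10:-→d11:-→d12:-→d13:-→d14:-→d15:-→d16:H3  best=H3
  + 158.254.0.0/16 (H2) depth=16
  - 254.168.116.112/28 clear@28
  - 254.160.0.0/12 clear@12
  + 158.254.0.0/16 (H0) depth=16

== LOOKUPS ==
["H1","H2","H3","H0","H4","H4","H3","H3"]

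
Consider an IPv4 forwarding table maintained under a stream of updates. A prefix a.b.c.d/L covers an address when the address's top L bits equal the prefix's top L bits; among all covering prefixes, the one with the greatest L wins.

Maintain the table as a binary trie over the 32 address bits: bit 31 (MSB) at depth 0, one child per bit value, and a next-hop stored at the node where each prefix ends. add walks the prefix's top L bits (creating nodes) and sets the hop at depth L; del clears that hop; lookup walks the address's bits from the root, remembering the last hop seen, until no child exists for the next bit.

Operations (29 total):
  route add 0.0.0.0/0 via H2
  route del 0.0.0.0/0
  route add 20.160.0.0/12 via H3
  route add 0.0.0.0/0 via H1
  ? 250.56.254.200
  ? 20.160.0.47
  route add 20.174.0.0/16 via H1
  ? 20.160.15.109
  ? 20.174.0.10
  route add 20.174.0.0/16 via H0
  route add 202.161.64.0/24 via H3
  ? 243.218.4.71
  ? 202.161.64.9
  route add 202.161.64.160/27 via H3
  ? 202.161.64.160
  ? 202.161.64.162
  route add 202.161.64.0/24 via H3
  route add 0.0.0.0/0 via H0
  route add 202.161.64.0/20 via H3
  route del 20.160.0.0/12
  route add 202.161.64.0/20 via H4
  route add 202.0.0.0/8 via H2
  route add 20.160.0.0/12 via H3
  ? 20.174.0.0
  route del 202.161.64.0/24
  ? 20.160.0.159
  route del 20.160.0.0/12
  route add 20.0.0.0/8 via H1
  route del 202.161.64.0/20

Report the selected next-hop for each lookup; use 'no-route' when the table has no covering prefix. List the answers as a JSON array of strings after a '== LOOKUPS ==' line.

Apply in order:
  add 0.0.0.0/0 -> H2 at depth 0
  del 0.0.0.0/0 (clear depth 0)
  add 20.160.0.0/12 -> H3 at depth 12
  add 0.0.0.0/0 -> H1 at depth 0
  lookup 250.56.254.200: bits ε walk d0:H1 -> H1
  lookup 20.160.0.47: bits 000101001010 walk d0:H1→d1:-→d2:-→d3:-→d4:-→d5:-→d6:-→d7:-→d8:-→d9:-→d10:-→d11:-→d12:H3 -> H3
  add 20.174.0.0/16 -> H1 at depth 16
  lookup 20.160.15.109: bits 000101001010 walk d0:H1→d1:-→d2:-→d3:-→d4:-→d5:-→d6:-→d7:-→d8:-→d9:-→d10:-→d11:-→d12:H3 -> H3
  lookup 20.174.0.10: bits 0001010010101110 walk d0:H1→d1:-→d2:-→d3:-→d4:-→d5:-→d6:-→d7:-→d8:-→d9:-→d10:-→d11:-→d12:H3→d13:-→d14:-→d15:-→d16:H1 -> H1
  add 20.174.0.0/16 -> H0 at depth 16
  add 202.161.64.0/24 -> H3 at depth 24
  lookup 243.218.4.71: bits 11 walk d0:H1→d1:-→d2:- -> H1
  lookup 202.161.64.9: bits 110010101010000101000000 walk d0:H1→d1:-→d2:-→d3:-→d4:-→d5:-→d6:-→d7:-→d8:-→d9:-→d10:-→d11:-→d12:-→d13:-→d14:-→d15:-→d16:-→d17:-→d18:-→d19:-→d20:-→d21:-→d22:-→d23:-→d24:H3 -> H3
  add 202.161.64.160/27 -> H3 at depth 27
  lookup 202.161.64.160: bits 110010101010000101000000101 walk d0:H1→d1:-→d2:-→d3:-→d4:-→d5:-→d6:-→d7:-→d8:-→d9:-→d10:-→d11:-→d12:-→d13:-→d14:-→d15:-→d16:-→d17:-→d18:-→d19:-→d20:-→d21:-→d22:-→d23:-→d24:H3→d25:-→d26:-→d27:H3 -> H3
  lookup 202.161.64.162: bits 110010101010000101000000101 walk d0:H1→d1:-→d2:-→d3:-→d4:-→d5:-→d6:-→d7:-→d8:-→d9:-→d10:-→d11:-→d12:-→d13:-→d14:-→d15:-→d16:-→d17:-→d18:-→d19:-→d20:-→d21:-→d22:-→d23:-→d24:H3→d25:-→d26:-→d27:H3 -> H3
  add 202.161.64.0/24 -> H3 at depth 24
  add 0.0.0.0/0 -> H0 at depth 0
  add 202.161.64.0/20 -> H3 at depth 20
  del 20.160.0.0/12 (clear depth 12)
  add 202.161.64.0/20 -> H4 at depth 20
  add 202.0.0.0/8 -> H2 at depth 8
  add 20.160.0.0/12 -> H3 at depth 12
  lookup 20.174.0.0: bits 0001010010101110 walk d0:H0→d1:-→d2:-→d3:-→d4:-→d5:-→d6:-→d7:-→d8:-→d9:-→d10:-→d11:-→d12:H3→d13:-→d14:-→d15:-→d16:H0 -> H0
  del 202.161.64.0/24 (clear depth 24)
  lookup 20.160.0.159: bits 000101001010 walk d0:H0→d1:-→d2:-→d3:-→d4:-→d5:-→d6:-→d7:-→d8:-→d9:-→d10:-→d11:-→d12:H3 -> H3
  del 20.160.0.0/12 (clear depth 12)
  add 20.0.0.0/8 -> H1 at depth 8
  del 202.161.64.0/20 (clear depth 20)

== LOOKUPS ==
["H1","H3","H3","H1","H1","H3","H3","H3","H0","H3"]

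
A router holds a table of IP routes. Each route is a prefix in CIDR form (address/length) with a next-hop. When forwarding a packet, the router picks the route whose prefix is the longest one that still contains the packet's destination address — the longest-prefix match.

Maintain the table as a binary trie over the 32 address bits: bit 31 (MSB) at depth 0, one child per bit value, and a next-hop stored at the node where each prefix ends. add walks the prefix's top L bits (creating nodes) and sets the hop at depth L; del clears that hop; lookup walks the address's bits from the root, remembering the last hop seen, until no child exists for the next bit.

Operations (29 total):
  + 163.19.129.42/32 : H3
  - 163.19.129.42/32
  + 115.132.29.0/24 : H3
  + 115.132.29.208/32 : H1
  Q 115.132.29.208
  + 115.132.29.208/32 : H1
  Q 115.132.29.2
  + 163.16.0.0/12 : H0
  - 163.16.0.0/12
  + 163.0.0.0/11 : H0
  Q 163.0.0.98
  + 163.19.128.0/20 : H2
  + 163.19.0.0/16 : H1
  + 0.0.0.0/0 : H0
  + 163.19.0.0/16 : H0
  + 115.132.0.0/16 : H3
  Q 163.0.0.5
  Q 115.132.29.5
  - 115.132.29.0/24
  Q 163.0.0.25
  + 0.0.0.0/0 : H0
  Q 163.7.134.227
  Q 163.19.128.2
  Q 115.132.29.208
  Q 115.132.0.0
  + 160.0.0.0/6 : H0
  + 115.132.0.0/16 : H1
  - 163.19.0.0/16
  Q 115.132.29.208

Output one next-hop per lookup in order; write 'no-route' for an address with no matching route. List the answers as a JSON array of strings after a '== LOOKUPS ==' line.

Process each operation:
  add 163.19.129.42/32 -> H3 at depth 32
  - 163.19.129.42/32 clear@32
  add 115.132.29.0/24 -> H3 at depth 24
  add 115.132.29.208/32 -> H1 at depth 32
  Q 115.132.29.208: descend 01110011100001000001110111010000 ; hops seen [H3,H1] ; pick H1
  add 115.132.29.208/32 -> H1 at depth 32
  Q 115.132.29.2: descend 011100111000010000011101 ; hops seen [H3] ; pick H3
  add 163.16.0.0/12 -> H0 at depth 12
  - 163.16.0.0/12 clear@12
  add 163.0.0.0/11 -> H0 at depth 11
  Q 163.0.0.98: descend 10100011000 ; hops seen [H0] ; pick H0
  add 163.19.128.0/20 -> H2 at depth 20
  add 163.19.0.0/16 -> H1 at depth 16
  add 0.0.0.0/0 -> H0 at depth 0
  add 163.19.0.0/16 -> H0 at depth 16
  add 115.132.0.0/16 -> H3 at depth 16
  Q 163.0.0.5: descend 10100011000 ; hops seen [H0,H0] ; pick H0
  Q 115.132.29.5: descend 011100111000010000011101 ; hops seen [H0,H3,H3] ; pick H3
  - 115.132.29.0/24 clear@24
  Q 163.0.0.25: descend 10100011000 ; hops seen [H0,H0] ; pick H0
  add 0.0.0.0/0 -> H0 at depth 0
  Q 163.7.134.227: descend 10100011000 ; hops seen [H0,H0] ; pick H0
  Q 163.19.128.2: descend 10100011000100111000000 ; hops seen [H0,H0,H0,H2] ; pick H2
  Q 115.132.29.208: descend 01110011100001000001110111010000 ; hops seen [H0,H3,H1] ; pick H1
  Q 115.132.0.0: descend 0111001110000100000 ; hops seen [H0,H3] ; pick H3
  add 160.0.0.0/6 -> H0 at depth 6
  add 115.132.0.0/16 -> H1 at depth 16
  - 163.19.0.0/16 clear@16
  Q 115.132.29.208: descend 01110011100001000001110111010000 ; hops seen [H0,H1,H1] ; pick H1

== LOOKUPS ==
["H1","H3","H0","H0","H3","H0","H0","H2","H1","H3","H1"]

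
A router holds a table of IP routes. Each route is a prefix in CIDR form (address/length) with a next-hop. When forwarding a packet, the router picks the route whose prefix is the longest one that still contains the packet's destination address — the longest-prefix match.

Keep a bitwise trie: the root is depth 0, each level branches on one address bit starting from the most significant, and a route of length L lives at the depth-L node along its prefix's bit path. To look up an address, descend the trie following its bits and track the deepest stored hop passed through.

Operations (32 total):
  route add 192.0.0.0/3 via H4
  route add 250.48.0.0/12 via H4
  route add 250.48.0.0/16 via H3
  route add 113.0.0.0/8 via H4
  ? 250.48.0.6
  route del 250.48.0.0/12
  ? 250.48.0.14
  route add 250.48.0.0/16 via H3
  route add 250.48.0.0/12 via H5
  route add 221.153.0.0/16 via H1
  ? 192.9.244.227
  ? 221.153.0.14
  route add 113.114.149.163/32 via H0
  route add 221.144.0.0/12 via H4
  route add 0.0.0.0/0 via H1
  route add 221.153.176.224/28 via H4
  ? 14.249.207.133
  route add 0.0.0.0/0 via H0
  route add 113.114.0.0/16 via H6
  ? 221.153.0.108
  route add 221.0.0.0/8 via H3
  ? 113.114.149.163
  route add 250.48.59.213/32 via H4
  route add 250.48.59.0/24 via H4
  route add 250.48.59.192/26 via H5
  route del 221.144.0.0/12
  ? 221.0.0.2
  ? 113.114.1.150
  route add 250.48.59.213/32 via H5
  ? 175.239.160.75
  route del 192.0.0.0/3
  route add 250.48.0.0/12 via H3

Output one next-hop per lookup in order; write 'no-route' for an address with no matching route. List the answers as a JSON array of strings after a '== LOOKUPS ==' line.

Trace:
  add 192.0.0.0/3 -> H4 at depth 3
  add 250.48.0.0/12 -> H4 at depth 12
  add 250.48.0.0/16 -> H3 at depth 16
  add 113.0.0.0/8 -> H4 at depth 8
  ? 250.48.0.6  path d0:-→d1:-→d2:-→d3:-→d4:-→d5:-→d6:-→d7:-→d8:-→d9:-→d10:-→d11:-→d12:H4→d13:-→d14:-→d15:-→d16:H3  best=H3
  - 250.48.0.0/12 clear@12
  ? 250.48.0.14  path d0:-→d1:-→d2:-→d3:-→d4:-→d5:-→d6:-→d7:-→d8:-→d9:-→d10:-→d11:-→d12:-→d13:-→d14:-→d15:-→d16:H3  best=H3
  add 250.48.0.0/16 -> H3 at depth 16
  add 250.48.0.0/12 -> H5 at depth 12
  add 221.153.0.0/16 -> H1 at depth 16
  ? 192.9.244.227  path d0:-→d1:-→d2:-→d3:H4  best=H4
  ? 221.153.0.14  path d0:-→d1:-→d2:-→d3:H4→d4:-→d5:-→d6:-→d7:-→d8:-→d9:-→d10:-→d11:-→d12:-→d13:-→d14:-→d15:-→d16:H1  best=H1
  add 113.114.149.163/32 -> H0 at depth 32
  add 221.144.0.0/12 -> H4 at depth 12
  add 0.0.0.0/0 -> H1 at depth 0
  add 221.153.176.224/28 -> H4 at depth 28
  ? 14.249.207.133  path d0:H1→d1:-  best=H1
  add 0.0.0.0/0 -> H0 at depth 0
  add 113.114.0.0/16 -> H6 at depth 16
  ? 221.153.0.108  path d0:H0→d1:-→d2:-→d3:H4→d4:-→d5:-→d6:-→d7:-→d8:-→d9:-→d10:-→d11:-→d12:H4→d13:-→d14:-→d15:-→d16:H1  best=H1
  add 221.0.0.0/8 -> H3 at depth 8
  ? 113.114.149.163  path d0:H0→d1:-→d2:-→d3:-→d4:-→d5:-→d6:-→d7:-→d8:H4→d9:-→d10:-→d11:-→d12:-→d13:-→d14:-→d15:-→d16:H6→d17:-→d18:-→d19:-→d20:-→d21:-→d22:-→d23:-→d24:-→d25:-→d26:-→d27:-→d28:-→d29:-→d30:-→d31:-→d32:H0  best=H0
  add 250.48.59.213/32 -> H4 at depth 32
  add 250.48.59.0/24 -> H4 at depth 24
  add 250.48.59.192/26 -> H5 at depth 26
  - 221.144.0.0/12 clear@12
  ? 221.0.0.2  path d0:H0→d1:-→d2:-→d3:H4→d4:-→d5:-→d6:-→d7:-→d8:H3  best=H3
  ? 113.114.1.150  path d0:H0→d1:-→d2:-→d3:-→d4:-→d5:-→d6:-→d7:-→d8:H4→d9:-→d10:-→d11:-→d12:-→d13:-→d14:-→d15:-→d16:H6  best=H6
  add 250.48.59.213/32 -> H5 at depth 32
  ? 175.239.160.75  path d0:H0→d1:-  best=H0
  - 192.0.0.0/3 clear@3
  add 250.48.0.0/12 -> H3 at depth 12

== LOOKUPS ==
["H3","H3","H4","H1","H1","H1","H0","H3","H6","H0"]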